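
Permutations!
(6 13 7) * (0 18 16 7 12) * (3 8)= [18, 1, 2, 8, 4, 5, 13, 6, 3, 9, 10, 11, 0, 12, 14, 15, 7, 17, 16]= (0 18 16 7 6 13 12)(3 8)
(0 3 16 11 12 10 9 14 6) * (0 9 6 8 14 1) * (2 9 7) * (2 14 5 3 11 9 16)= (0 11 12 10 6 7 14 8 5 3 2 16 9 1)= [11, 0, 16, 2, 4, 3, 7, 14, 5, 1, 6, 12, 10, 13, 8, 15, 9]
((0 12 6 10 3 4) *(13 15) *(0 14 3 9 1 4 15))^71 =(0 1 13 9 15 10 3 6 14 12 4) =((0 12 6 10 9 1 4 14 3 15 13))^71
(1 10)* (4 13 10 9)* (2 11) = [0, 9, 11, 3, 13, 5, 6, 7, 8, 4, 1, 2, 12, 10] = (1 9 4 13 10)(2 11)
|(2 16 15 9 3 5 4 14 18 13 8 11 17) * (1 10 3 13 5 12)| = |(1 10 3 12)(2 16 15 9 13 8 11 17)(4 14 18 5)| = 8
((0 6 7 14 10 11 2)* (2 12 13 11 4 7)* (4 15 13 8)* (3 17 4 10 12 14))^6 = (3 4)(7 17)(8 12 14 11 13 15 10)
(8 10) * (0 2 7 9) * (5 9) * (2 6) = (0 6 2 7 5 9)(8 10) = [6, 1, 7, 3, 4, 9, 2, 5, 10, 0, 8]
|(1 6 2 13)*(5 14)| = |(1 6 2 13)(5 14)| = 4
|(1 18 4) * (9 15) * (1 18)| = 2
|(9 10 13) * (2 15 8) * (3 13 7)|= |(2 15 8)(3 13 9 10 7)|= 15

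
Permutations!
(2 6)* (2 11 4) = (2 6 11 4) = [0, 1, 6, 3, 2, 5, 11, 7, 8, 9, 10, 4]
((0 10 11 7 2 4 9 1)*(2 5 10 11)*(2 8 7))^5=((0 11 2 4 9 1)(5 10 8 7))^5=(0 1 9 4 2 11)(5 10 8 7)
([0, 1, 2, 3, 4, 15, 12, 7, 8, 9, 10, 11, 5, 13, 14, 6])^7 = [0, 1, 2, 3, 4, 12, 15, 7, 8, 9, 10, 11, 6, 13, 14, 5]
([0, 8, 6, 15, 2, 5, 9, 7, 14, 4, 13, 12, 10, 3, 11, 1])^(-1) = (1 15 3 13 10 12 11 14 8)(2 4 9 6)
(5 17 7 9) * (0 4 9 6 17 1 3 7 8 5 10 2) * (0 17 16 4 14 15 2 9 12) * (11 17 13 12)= (0 14 15 2 13 12)(1 3 7 6 16 4 11 17 8 5)(9 10)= [14, 3, 13, 7, 11, 1, 16, 6, 5, 10, 9, 17, 0, 12, 15, 2, 4, 8]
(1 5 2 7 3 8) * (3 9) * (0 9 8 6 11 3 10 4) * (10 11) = (0 9 11 3 6 10 4)(1 5 2 7 8) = [9, 5, 7, 6, 0, 2, 10, 8, 1, 11, 4, 3]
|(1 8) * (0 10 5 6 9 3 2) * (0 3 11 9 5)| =|(0 10)(1 8)(2 3)(5 6)(9 11)| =2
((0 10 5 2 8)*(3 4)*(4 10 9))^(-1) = (0 8 2 5 10 3 4 9)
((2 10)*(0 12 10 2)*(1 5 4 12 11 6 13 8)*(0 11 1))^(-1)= ((0 1 5 4 12 10 11 6 13 8))^(-1)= (0 8 13 6 11 10 12 4 5 1)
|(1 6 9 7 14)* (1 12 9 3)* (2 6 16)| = 20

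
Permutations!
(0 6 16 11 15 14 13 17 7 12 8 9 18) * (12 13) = (0 6 16 11 15 14 12 8 9 18)(7 13 17) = [6, 1, 2, 3, 4, 5, 16, 13, 9, 18, 10, 15, 8, 17, 12, 14, 11, 7, 0]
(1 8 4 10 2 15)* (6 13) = (1 8 4 10 2 15)(6 13) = [0, 8, 15, 3, 10, 5, 13, 7, 4, 9, 2, 11, 12, 6, 14, 1]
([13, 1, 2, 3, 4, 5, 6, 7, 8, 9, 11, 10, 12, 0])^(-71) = (0 13)(10 11)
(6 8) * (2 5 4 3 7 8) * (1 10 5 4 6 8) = (1 10 5 6 2 4 3 7) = [0, 10, 4, 7, 3, 6, 2, 1, 8, 9, 5]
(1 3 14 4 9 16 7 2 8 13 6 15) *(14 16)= (1 3 16 7 2 8 13 6 15)(4 9 14)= [0, 3, 8, 16, 9, 5, 15, 2, 13, 14, 10, 11, 12, 6, 4, 1, 7]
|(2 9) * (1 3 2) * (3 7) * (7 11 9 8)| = |(1 11 9)(2 8 7 3)| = 12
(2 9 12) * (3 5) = [0, 1, 9, 5, 4, 3, 6, 7, 8, 12, 10, 11, 2] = (2 9 12)(3 5)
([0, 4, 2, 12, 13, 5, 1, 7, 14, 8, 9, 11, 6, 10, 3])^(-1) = [0, 6, 2, 14, 1, 5, 12, 7, 9, 10, 13, 11, 3, 4, 8]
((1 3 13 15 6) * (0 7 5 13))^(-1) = (0 3 1 6 15 13 5 7)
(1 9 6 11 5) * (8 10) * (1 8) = (1 9 6 11 5 8 10) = [0, 9, 2, 3, 4, 8, 11, 7, 10, 6, 1, 5]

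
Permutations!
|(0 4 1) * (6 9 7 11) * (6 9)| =|(0 4 1)(7 11 9)| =3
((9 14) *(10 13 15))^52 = (10 13 15) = ((9 14)(10 13 15))^52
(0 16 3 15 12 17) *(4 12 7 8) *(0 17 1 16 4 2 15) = (17)(0 4 12 1 16 3)(2 15 7 8) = [4, 16, 15, 0, 12, 5, 6, 8, 2, 9, 10, 11, 1, 13, 14, 7, 3, 17]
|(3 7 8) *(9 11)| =6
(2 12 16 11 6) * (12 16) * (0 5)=(0 5)(2 16 11 6)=[5, 1, 16, 3, 4, 0, 2, 7, 8, 9, 10, 6, 12, 13, 14, 15, 11]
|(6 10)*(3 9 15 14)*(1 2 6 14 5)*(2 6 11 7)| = 24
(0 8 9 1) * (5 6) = (0 8 9 1)(5 6) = [8, 0, 2, 3, 4, 6, 5, 7, 9, 1]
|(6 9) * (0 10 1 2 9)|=|(0 10 1 2 9 6)|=6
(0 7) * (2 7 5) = (0 5 2 7) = [5, 1, 7, 3, 4, 2, 6, 0]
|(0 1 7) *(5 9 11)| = 3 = |(0 1 7)(5 9 11)|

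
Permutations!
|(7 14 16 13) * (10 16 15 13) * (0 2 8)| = 12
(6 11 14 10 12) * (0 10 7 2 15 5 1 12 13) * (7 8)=[10, 12, 15, 3, 4, 1, 11, 2, 7, 9, 13, 14, 6, 0, 8, 5]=(0 10 13)(1 12 6 11 14 8 7 2 15 5)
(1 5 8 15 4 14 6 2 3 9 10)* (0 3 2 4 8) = (0 3 9 10 1 5)(4 14 6)(8 15) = [3, 5, 2, 9, 14, 0, 4, 7, 15, 10, 1, 11, 12, 13, 6, 8]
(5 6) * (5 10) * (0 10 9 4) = (0 10 5 6 9 4) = [10, 1, 2, 3, 0, 6, 9, 7, 8, 4, 5]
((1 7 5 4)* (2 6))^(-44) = ((1 7 5 4)(2 6))^(-44) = (7)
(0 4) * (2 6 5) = (0 4)(2 6 5) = [4, 1, 6, 3, 0, 2, 5]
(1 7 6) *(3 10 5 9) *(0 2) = (0 2)(1 7 6)(3 10 5 9) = [2, 7, 0, 10, 4, 9, 1, 6, 8, 3, 5]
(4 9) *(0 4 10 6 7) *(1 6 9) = (0 4 1 6 7)(9 10) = [4, 6, 2, 3, 1, 5, 7, 0, 8, 10, 9]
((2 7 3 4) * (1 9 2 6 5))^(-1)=((1 9 2 7 3 4 6 5))^(-1)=(1 5 6 4 3 7 2 9)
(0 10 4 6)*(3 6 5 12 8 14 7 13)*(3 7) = [10, 1, 2, 6, 5, 12, 0, 13, 14, 9, 4, 11, 8, 7, 3] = (0 10 4 5 12 8 14 3 6)(7 13)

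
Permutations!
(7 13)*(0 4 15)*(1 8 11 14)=(0 4 15)(1 8 11 14)(7 13)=[4, 8, 2, 3, 15, 5, 6, 13, 11, 9, 10, 14, 12, 7, 1, 0]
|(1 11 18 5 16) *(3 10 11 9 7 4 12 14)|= 12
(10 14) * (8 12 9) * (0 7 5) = (0 7 5)(8 12 9)(10 14) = [7, 1, 2, 3, 4, 0, 6, 5, 12, 8, 14, 11, 9, 13, 10]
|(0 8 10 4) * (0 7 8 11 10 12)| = |(0 11 10 4 7 8 12)| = 7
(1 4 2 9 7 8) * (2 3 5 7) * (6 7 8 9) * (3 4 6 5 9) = (1 6 7 3 9 2 5 8) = [0, 6, 5, 9, 4, 8, 7, 3, 1, 2]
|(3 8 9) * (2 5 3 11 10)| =7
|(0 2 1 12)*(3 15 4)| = 12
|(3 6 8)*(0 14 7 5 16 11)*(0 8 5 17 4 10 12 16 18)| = 14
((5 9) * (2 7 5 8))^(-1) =(2 8 9 5 7)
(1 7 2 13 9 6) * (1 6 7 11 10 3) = (1 11 10 3)(2 13 9 7) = [0, 11, 13, 1, 4, 5, 6, 2, 8, 7, 3, 10, 12, 9]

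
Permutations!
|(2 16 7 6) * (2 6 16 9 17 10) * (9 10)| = 2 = |(2 10)(7 16)(9 17)|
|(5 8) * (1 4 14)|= |(1 4 14)(5 8)|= 6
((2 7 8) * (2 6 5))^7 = (2 8 5 7 6)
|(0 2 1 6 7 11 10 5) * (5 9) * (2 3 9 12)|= 28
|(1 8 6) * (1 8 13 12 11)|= 4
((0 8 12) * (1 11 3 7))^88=((0 8 12)(1 11 3 7))^88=(0 8 12)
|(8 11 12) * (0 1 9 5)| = 12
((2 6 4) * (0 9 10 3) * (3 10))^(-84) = ((10)(0 9 3)(2 6 4))^(-84) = (10)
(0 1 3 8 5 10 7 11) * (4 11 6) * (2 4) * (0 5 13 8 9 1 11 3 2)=(0 11 5 10 7 6)(1 2 4 3 9)(8 13)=[11, 2, 4, 9, 3, 10, 0, 6, 13, 1, 7, 5, 12, 8]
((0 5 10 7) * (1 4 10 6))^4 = (0 4 5 10 6 7 1)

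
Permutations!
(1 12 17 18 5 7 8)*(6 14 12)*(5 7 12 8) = (1 6 14 8)(5 12 17 18 7) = [0, 6, 2, 3, 4, 12, 14, 5, 1, 9, 10, 11, 17, 13, 8, 15, 16, 18, 7]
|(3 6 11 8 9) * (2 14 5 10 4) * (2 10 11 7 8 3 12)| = 10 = |(2 14 5 11 3 6 7 8 9 12)(4 10)|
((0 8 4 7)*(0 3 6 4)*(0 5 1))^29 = ((0 8 5 1)(3 6 4 7))^29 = (0 8 5 1)(3 6 4 7)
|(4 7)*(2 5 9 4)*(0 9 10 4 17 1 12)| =5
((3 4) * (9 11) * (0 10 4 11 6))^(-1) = ((0 10 4 3 11 9 6))^(-1) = (0 6 9 11 3 4 10)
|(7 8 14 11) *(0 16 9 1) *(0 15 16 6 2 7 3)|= |(0 6 2 7 8 14 11 3)(1 15 16 9)|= 8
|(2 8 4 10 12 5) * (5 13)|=|(2 8 4 10 12 13 5)|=7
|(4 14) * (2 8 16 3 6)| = 10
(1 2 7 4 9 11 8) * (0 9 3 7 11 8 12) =(0 9 8 1 2 11 12)(3 7 4) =[9, 2, 11, 7, 3, 5, 6, 4, 1, 8, 10, 12, 0]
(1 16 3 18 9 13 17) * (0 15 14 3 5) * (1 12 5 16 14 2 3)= (0 15 2 3 18 9 13 17 12 5)(1 14)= [15, 14, 3, 18, 4, 0, 6, 7, 8, 13, 10, 11, 5, 17, 1, 2, 16, 12, 9]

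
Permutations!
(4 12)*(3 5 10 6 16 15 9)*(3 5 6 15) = (3 6 16)(4 12)(5 10 15 9) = [0, 1, 2, 6, 12, 10, 16, 7, 8, 5, 15, 11, 4, 13, 14, 9, 3]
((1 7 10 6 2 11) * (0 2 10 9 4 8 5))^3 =((0 2 11 1 7 9 4 8 5)(6 10))^3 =(0 1 4)(2 7 8)(5 11 9)(6 10)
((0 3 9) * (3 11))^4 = ((0 11 3 9))^4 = (11)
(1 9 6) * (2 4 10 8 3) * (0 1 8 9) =[1, 0, 4, 2, 10, 5, 8, 7, 3, 6, 9] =(0 1)(2 4 10 9 6 8 3)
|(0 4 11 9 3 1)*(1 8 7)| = |(0 4 11 9 3 8 7 1)| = 8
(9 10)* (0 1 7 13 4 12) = (0 1 7 13 4 12)(9 10) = [1, 7, 2, 3, 12, 5, 6, 13, 8, 10, 9, 11, 0, 4]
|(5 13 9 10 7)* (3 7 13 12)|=|(3 7 5 12)(9 10 13)|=12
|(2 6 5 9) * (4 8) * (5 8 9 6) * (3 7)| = |(2 5 6 8 4 9)(3 7)| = 6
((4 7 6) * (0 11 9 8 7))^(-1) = (0 4 6 7 8 9 11)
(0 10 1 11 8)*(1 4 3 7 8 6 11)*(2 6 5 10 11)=(0 11 5 10 4 3 7 8)(2 6)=[11, 1, 6, 7, 3, 10, 2, 8, 0, 9, 4, 5]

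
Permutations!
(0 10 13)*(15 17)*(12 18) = [10, 1, 2, 3, 4, 5, 6, 7, 8, 9, 13, 11, 18, 0, 14, 17, 16, 15, 12] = (0 10 13)(12 18)(15 17)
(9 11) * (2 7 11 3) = (2 7 11 9 3) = [0, 1, 7, 2, 4, 5, 6, 11, 8, 3, 10, 9]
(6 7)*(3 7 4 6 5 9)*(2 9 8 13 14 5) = (2 9 3 7)(4 6)(5 8 13 14) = [0, 1, 9, 7, 6, 8, 4, 2, 13, 3, 10, 11, 12, 14, 5]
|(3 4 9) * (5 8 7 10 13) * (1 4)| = |(1 4 9 3)(5 8 7 10 13)| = 20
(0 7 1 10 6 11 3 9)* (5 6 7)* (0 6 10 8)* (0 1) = (0 5 10 7)(1 8)(3 9 6 11) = [5, 8, 2, 9, 4, 10, 11, 0, 1, 6, 7, 3]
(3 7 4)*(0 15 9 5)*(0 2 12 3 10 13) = (0 15 9 5 2 12 3 7 4 10 13) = [15, 1, 12, 7, 10, 2, 6, 4, 8, 5, 13, 11, 3, 0, 14, 9]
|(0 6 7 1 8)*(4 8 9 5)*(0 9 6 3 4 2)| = 21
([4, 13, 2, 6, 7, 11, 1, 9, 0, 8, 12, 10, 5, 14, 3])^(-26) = (0 8 9 7 4)(1 6 3 14 13)(5 10)(11 12)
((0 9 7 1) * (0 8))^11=((0 9 7 1 8))^11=(0 9 7 1 8)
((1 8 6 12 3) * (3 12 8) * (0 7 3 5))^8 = (12)(0 1 7 5 3)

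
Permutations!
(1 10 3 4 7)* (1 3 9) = (1 10 9)(3 4 7) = [0, 10, 2, 4, 7, 5, 6, 3, 8, 1, 9]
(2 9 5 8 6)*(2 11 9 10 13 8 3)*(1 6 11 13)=(1 6 13 8 11 9 5 3 2 10)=[0, 6, 10, 2, 4, 3, 13, 7, 11, 5, 1, 9, 12, 8]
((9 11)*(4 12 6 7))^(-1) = (4 7 6 12)(9 11) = ((4 12 6 7)(9 11))^(-1)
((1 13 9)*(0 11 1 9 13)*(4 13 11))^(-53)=(0 13 1 4 11)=((0 4 13 11 1))^(-53)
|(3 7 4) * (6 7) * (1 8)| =|(1 8)(3 6 7 4)| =4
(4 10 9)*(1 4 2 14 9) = (1 4 10)(2 14 9) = [0, 4, 14, 3, 10, 5, 6, 7, 8, 2, 1, 11, 12, 13, 9]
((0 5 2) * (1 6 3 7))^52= (7)(0 5 2)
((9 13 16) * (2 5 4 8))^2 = (2 4)(5 8)(9 16 13) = ((2 5 4 8)(9 13 16))^2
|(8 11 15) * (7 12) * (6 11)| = 4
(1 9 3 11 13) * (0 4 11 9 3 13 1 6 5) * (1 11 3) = [4, 1, 2, 9, 3, 0, 5, 7, 8, 13, 10, 11, 12, 6] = (0 4 3 9 13 6 5)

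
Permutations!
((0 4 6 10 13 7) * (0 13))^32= (13)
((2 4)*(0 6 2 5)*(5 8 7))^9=(0 2 8 5 6 4 7)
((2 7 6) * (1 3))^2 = (2 6 7)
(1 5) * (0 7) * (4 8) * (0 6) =(0 7 6)(1 5)(4 8) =[7, 5, 2, 3, 8, 1, 0, 6, 4]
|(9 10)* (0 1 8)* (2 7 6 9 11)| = 6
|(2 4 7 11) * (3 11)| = |(2 4 7 3 11)| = 5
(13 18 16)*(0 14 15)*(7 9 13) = (0 14 15)(7 9 13 18 16) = [14, 1, 2, 3, 4, 5, 6, 9, 8, 13, 10, 11, 12, 18, 15, 0, 7, 17, 16]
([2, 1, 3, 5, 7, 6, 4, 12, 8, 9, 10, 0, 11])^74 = [3, 1, 5, 6, 12, 4, 7, 11, 8, 9, 10, 2, 0]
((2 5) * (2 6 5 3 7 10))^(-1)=((2 3 7 10)(5 6))^(-1)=(2 10 7 3)(5 6)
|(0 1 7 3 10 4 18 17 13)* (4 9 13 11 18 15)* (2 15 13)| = 30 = |(0 1 7 3 10 9 2 15 4 13)(11 18 17)|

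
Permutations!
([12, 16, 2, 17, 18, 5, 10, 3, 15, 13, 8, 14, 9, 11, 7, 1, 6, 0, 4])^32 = (18)(0 14 12 7 9 3 13 17 11)(1 6 8)(10 15 16)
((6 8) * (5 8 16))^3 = ((5 8 6 16))^3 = (5 16 6 8)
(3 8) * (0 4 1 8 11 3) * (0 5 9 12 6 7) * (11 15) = (0 4 1 8 5 9 12 6 7)(3 15 11) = [4, 8, 2, 15, 1, 9, 7, 0, 5, 12, 10, 3, 6, 13, 14, 11]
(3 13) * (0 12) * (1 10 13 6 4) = [12, 10, 2, 6, 1, 5, 4, 7, 8, 9, 13, 11, 0, 3] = (0 12)(1 10 13 3 6 4)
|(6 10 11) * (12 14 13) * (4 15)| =|(4 15)(6 10 11)(12 14 13)| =6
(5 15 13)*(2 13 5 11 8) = (2 13 11 8)(5 15) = [0, 1, 13, 3, 4, 15, 6, 7, 2, 9, 10, 8, 12, 11, 14, 5]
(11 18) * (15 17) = (11 18)(15 17) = [0, 1, 2, 3, 4, 5, 6, 7, 8, 9, 10, 18, 12, 13, 14, 17, 16, 15, 11]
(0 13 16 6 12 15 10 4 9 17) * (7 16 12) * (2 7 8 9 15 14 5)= (0 13 12 14 5 2 7 16 6 8 9 17)(4 15 10)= [13, 1, 7, 3, 15, 2, 8, 16, 9, 17, 4, 11, 14, 12, 5, 10, 6, 0]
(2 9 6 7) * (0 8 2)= (0 8 2 9 6 7)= [8, 1, 9, 3, 4, 5, 7, 0, 2, 6]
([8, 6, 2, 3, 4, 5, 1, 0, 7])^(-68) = (0 8 7)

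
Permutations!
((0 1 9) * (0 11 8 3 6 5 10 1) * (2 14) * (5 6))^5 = (1 5 8 9 10 3 11)(2 14)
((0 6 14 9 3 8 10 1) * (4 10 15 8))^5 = ((0 6 14 9 3 4 10 1)(8 15))^5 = (0 4 14 1 3 6 10 9)(8 15)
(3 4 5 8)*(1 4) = [0, 4, 2, 1, 5, 8, 6, 7, 3] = (1 4 5 8 3)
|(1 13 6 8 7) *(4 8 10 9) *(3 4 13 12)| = |(1 12 3 4 8 7)(6 10 9 13)| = 12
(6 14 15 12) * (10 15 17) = (6 14 17 10 15 12) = [0, 1, 2, 3, 4, 5, 14, 7, 8, 9, 15, 11, 6, 13, 17, 12, 16, 10]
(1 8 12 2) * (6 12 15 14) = [0, 8, 1, 3, 4, 5, 12, 7, 15, 9, 10, 11, 2, 13, 6, 14] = (1 8 15 14 6 12 2)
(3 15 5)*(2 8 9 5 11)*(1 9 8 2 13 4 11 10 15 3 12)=(1 9 5 12)(4 11 13)(10 15)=[0, 9, 2, 3, 11, 12, 6, 7, 8, 5, 15, 13, 1, 4, 14, 10]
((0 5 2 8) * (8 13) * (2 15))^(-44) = ((0 5 15 2 13 8))^(-44) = (0 13 15)(2 5 8)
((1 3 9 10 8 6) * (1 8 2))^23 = (1 10 3 2 9)(6 8)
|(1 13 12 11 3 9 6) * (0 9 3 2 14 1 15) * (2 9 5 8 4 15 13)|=|(0 5 8 4 15)(1 2 14)(6 13 12 11 9)|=15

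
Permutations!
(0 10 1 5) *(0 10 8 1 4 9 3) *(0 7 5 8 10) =(0 10 4 9 3 7 5)(1 8) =[10, 8, 2, 7, 9, 0, 6, 5, 1, 3, 4]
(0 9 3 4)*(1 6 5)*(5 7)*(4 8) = [9, 6, 2, 8, 0, 1, 7, 5, 4, 3] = (0 9 3 8 4)(1 6 7 5)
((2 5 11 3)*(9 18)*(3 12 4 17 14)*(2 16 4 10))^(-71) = ((2 5 11 12 10)(3 16 4 17 14)(9 18))^(-71) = (2 10 12 11 5)(3 14 17 4 16)(9 18)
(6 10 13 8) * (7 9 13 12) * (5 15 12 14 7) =(5 15 12)(6 10 14 7 9 13 8) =[0, 1, 2, 3, 4, 15, 10, 9, 6, 13, 14, 11, 5, 8, 7, 12]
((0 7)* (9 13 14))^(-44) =(9 13 14)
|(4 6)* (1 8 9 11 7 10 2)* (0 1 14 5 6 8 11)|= 12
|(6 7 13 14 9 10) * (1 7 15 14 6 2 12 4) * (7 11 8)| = |(1 11 8 7 13 6 15 14 9 10 2 12 4)| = 13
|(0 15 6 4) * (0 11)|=5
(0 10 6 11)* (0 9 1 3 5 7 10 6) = (0 6 11 9 1 3 5 7 10) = [6, 3, 2, 5, 4, 7, 11, 10, 8, 1, 0, 9]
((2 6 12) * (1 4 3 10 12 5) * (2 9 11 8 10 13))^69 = ((1 4 3 13 2 6 5)(8 10 12 9 11))^69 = (1 5 6 2 13 3 4)(8 11 9 12 10)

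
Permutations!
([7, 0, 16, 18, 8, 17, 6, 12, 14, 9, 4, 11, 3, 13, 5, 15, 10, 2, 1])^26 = [12, 7, 10, 1, 14, 2, 6, 3, 5, 9, 8, 11, 18, 13, 17, 15, 4, 16, 0]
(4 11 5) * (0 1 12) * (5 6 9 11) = (0 1 12)(4 5)(6 9 11) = [1, 12, 2, 3, 5, 4, 9, 7, 8, 11, 10, 6, 0]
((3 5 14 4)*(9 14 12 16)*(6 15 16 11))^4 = (3 6 14 12 16)(4 11 9 5 15)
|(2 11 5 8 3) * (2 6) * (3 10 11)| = |(2 3 6)(5 8 10 11)| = 12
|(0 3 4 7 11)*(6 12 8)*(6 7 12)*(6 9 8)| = |(0 3 4 12 6 9 8 7 11)| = 9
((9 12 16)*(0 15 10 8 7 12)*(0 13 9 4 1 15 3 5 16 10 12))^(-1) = (0 7 8 10 12 15 1 4 16 5 3)(9 13)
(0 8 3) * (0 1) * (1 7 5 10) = (0 8 3 7 5 10 1) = [8, 0, 2, 7, 4, 10, 6, 5, 3, 9, 1]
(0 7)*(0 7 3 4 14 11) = (0 3 4 14 11) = [3, 1, 2, 4, 14, 5, 6, 7, 8, 9, 10, 0, 12, 13, 11]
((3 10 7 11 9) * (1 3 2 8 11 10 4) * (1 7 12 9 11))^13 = (1 10 8 7 2 4 9 3 12)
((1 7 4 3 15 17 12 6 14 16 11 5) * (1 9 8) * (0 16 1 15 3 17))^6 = (0 15 8 9 5 11 16)(1 14 6 12 17 4 7)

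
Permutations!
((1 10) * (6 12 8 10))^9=(1 10 8 12 6)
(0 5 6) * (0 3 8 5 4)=(0 4)(3 8 5 6)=[4, 1, 2, 8, 0, 6, 3, 7, 5]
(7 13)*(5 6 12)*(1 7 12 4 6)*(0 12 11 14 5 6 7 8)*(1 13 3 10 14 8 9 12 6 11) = (0 6 4 7 3 10 14 5 13 1 9 12 11 8) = [6, 9, 2, 10, 7, 13, 4, 3, 0, 12, 14, 8, 11, 1, 5]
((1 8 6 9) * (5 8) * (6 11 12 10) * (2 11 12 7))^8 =((1 5 8 12 10 6 9)(2 11 7))^8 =(1 5 8 12 10 6 9)(2 7 11)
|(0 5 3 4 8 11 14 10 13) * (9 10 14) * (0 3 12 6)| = |(14)(0 5 12 6)(3 4 8 11 9 10 13)| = 28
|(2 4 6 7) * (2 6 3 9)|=4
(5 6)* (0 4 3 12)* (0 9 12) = [4, 1, 2, 0, 3, 6, 5, 7, 8, 12, 10, 11, 9] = (0 4 3)(5 6)(9 12)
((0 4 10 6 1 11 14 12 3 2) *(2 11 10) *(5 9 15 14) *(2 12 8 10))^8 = (0 14 12 10 11 1 9)(2 15 4 8 3 6 5)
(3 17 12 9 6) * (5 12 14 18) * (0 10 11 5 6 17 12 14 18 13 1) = (0 10 11 5 14 13 1)(3 12 9 17 18 6) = [10, 0, 2, 12, 4, 14, 3, 7, 8, 17, 11, 5, 9, 1, 13, 15, 16, 18, 6]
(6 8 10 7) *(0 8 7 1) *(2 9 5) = (0 8 10 1)(2 9 5)(6 7) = [8, 0, 9, 3, 4, 2, 7, 6, 10, 5, 1]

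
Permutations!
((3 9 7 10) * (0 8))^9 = ((0 8)(3 9 7 10))^9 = (0 8)(3 9 7 10)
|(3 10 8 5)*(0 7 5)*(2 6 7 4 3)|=20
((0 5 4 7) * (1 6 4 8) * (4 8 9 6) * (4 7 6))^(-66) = ((0 5 9 4 6 8 1 7))^(-66) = (0 1 6 9)(4 5 7 8)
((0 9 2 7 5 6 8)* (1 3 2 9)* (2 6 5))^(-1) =(9)(0 8 6 3 1)(2 7)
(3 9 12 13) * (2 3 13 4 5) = (13)(2 3 9 12 4 5) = [0, 1, 3, 9, 5, 2, 6, 7, 8, 12, 10, 11, 4, 13]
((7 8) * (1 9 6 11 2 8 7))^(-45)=(1 11)(2 9)(6 8)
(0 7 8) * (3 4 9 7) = (0 3 4 9 7 8) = [3, 1, 2, 4, 9, 5, 6, 8, 0, 7]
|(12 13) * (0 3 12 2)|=5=|(0 3 12 13 2)|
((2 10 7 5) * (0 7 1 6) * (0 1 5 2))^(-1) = (0 5 10 2 7)(1 6)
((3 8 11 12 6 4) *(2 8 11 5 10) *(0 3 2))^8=((0 3 11 12 6 4 2 8 5 10))^8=(0 5 2 6 11)(3 10 8 4 12)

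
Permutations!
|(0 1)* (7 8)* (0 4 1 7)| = 6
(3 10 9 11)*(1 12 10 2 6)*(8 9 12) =[0, 8, 6, 2, 4, 5, 1, 7, 9, 11, 12, 3, 10] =(1 8 9 11 3 2 6)(10 12)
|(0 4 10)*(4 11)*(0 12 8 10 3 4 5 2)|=12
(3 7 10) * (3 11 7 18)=(3 18)(7 10 11)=[0, 1, 2, 18, 4, 5, 6, 10, 8, 9, 11, 7, 12, 13, 14, 15, 16, 17, 3]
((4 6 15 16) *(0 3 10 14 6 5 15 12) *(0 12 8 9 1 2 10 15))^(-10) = ((0 3 15 16 4 5)(1 2 10 14 6 8 9))^(-10) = (0 15 4)(1 6 2 8 10 9 14)(3 16 5)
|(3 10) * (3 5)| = |(3 10 5)| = 3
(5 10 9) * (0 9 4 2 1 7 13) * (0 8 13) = [9, 7, 1, 3, 2, 10, 6, 0, 13, 5, 4, 11, 12, 8] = (0 9 5 10 4 2 1 7)(8 13)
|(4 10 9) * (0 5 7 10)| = 6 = |(0 5 7 10 9 4)|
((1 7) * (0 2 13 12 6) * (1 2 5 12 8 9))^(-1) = ((0 5 12 6)(1 7 2 13 8 9))^(-1) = (0 6 12 5)(1 9 8 13 2 7)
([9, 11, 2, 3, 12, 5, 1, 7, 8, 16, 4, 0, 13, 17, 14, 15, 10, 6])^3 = [10, 9, 2, 3, 17, 5, 0, 7, 8, 4, 13, 16, 6, 1, 14, 15, 12, 11]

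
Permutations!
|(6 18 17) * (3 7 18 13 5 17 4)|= |(3 7 18 4)(5 17 6 13)|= 4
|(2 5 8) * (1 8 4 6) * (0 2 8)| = 6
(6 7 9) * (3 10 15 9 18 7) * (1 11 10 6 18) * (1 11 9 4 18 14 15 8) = (1 9 14 15 4 18 7 11 10 8)(3 6) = [0, 9, 2, 6, 18, 5, 3, 11, 1, 14, 8, 10, 12, 13, 15, 4, 16, 17, 7]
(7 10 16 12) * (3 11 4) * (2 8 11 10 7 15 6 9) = (2 8 11 4 3 10 16 12 15 6 9) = [0, 1, 8, 10, 3, 5, 9, 7, 11, 2, 16, 4, 15, 13, 14, 6, 12]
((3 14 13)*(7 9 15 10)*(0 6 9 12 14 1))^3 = ((0 6 9 15 10 7 12 14 13 3 1))^3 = (0 15 12 3 6 10 14 1 9 7 13)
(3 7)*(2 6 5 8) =[0, 1, 6, 7, 4, 8, 5, 3, 2] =(2 6 5 8)(3 7)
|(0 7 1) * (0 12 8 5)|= 6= |(0 7 1 12 8 5)|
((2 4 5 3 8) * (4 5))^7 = (2 8 3 5)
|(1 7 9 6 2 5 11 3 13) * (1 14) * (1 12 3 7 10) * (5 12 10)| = |(1 5 11 7 9 6 2 12 3 13 14 10)| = 12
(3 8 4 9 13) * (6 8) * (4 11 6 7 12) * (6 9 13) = [0, 1, 2, 7, 13, 5, 8, 12, 11, 6, 10, 9, 4, 3] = (3 7 12 4 13)(6 8 11 9)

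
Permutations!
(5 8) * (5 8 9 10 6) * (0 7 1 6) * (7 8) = (0 8 7 1 6 5 9 10) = [8, 6, 2, 3, 4, 9, 5, 1, 7, 10, 0]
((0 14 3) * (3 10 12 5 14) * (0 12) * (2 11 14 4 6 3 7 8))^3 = (0 2 10 8 14 7 11)(3 4 12 6 5)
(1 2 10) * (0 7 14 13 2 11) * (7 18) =[18, 11, 10, 3, 4, 5, 6, 14, 8, 9, 1, 0, 12, 2, 13, 15, 16, 17, 7] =(0 18 7 14 13 2 10 1 11)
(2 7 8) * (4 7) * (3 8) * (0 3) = (0 3 8 2 4 7) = [3, 1, 4, 8, 7, 5, 6, 0, 2]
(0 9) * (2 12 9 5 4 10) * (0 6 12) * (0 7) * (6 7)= (0 5 4 10 2 6 12 9 7)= [5, 1, 6, 3, 10, 4, 12, 0, 8, 7, 2, 11, 9]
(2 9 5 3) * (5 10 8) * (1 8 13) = (1 8 5 3 2 9 10 13) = [0, 8, 9, 2, 4, 3, 6, 7, 5, 10, 13, 11, 12, 1]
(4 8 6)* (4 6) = (4 8) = [0, 1, 2, 3, 8, 5, 6, 7, 4]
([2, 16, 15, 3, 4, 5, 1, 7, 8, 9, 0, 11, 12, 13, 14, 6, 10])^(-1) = (0 10 16 1 6 15 2)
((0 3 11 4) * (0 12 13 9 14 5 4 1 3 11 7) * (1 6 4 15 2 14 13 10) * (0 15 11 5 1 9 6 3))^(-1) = (0 1 14 2 15 7 3 11 5)(4 6 13 9 10 12) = ((0 5 11 3 7 15 2 14 1)(4 12 10 9 13 6))^(-1)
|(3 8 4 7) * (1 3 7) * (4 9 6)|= 6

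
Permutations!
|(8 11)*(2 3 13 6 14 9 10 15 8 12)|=11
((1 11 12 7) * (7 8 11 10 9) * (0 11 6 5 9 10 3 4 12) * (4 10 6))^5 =((0 11)(1 3 10 6 5 9 7)(4 12 8))^5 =(0 11)(1 9 6 3 7 5 10)(4 8 12)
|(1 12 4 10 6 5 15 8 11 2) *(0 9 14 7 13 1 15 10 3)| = 36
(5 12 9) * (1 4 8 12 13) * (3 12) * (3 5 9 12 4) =[0, 3, 2, 4, 8, 13, 6, 7, 5, 9, 10, 11, 12, 1] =(1 3 4 8 5 13)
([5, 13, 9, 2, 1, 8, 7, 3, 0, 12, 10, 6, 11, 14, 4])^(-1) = [8, 4, 3, 7, 14, 0, 11, 6, 5, 2, 10, 12, 9, 1, 13]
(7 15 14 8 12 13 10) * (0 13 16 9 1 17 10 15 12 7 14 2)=(0 13 15 2)(1 17 10 14 8 7 12 16 9)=[13, 17, 0, 3, 4, 5, 6, 12, 7, 1, 14, 11, 16, 15, 8, 2, 9, 10]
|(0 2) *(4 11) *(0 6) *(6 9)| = |(0 2 9 6)(4 11)| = 4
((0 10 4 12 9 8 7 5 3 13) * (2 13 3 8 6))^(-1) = ((0 10 4 12 9 6 2 13)(5 8 7))^(-1) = (0 13 2 6 9 12 4 10)(5 7 8)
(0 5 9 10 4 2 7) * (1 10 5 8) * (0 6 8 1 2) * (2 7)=(0 1 10 4)(5 9)(6 8 7)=[1, 10, 2, 3, 0, 9, 8, 6, 7, 5, 4]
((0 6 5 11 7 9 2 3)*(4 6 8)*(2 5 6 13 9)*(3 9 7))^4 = (0 7 11 4 9)(2 3 13 5 8)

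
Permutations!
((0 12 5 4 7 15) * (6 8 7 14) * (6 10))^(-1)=(0 15 7 8 6 10 14 4 5 12)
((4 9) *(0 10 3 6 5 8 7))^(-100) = ((0 10 3 6 5 8 7)(4 9))^(-100) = (0 8 6 10 7 5 3)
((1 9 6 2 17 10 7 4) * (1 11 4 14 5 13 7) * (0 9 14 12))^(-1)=((0 9 6 2 17 10 1 14 5 13 7 12)(4 11))^(-1)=(0 12 7 13 5 14 1 10 17 2 6 9)(4 11)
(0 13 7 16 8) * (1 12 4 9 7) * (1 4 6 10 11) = (0 13 4 9 7 16 8)(1 12 6 10 11) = [13, 12, 2, 3, 9, 5, 10, 16, 0, 7, 11, 1, 6, 4, 14, 15, 8]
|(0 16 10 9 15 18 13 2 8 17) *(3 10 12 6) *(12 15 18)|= |(0 16 15 12 6 3 10 9 18 13 2 8 17)|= 13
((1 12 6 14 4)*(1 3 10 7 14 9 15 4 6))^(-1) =((1 12)(3 10 7 14 6 9 15 4))^(-1) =(1 12)(3 4 15 9 6 14 7 10)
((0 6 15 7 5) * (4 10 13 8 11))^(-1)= (0 5 7 15 6)(4 11 8 13 10)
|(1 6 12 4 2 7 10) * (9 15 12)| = 9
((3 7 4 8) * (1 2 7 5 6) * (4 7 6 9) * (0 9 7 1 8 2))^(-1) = ((0 9 4 2 6 8 3 5 7 1))^(-1) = (0 1 7 5 3 8 6 2 4 9)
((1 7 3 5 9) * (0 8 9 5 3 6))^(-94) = ((0 8 9 1 7 6))^(-94) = (0 9 7)(1 6 8)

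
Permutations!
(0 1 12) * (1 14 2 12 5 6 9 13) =[14, 5, 12, 3, 4, 6, 9, 7, 8, 13, 10, 11, 0, 1, 2] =(0 14 2 12)(1 5 6 9 13)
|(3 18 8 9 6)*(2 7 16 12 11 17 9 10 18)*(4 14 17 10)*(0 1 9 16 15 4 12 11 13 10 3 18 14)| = 18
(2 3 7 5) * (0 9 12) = [9, 1, 3, 7, 4, 2, 6, 5, 8, 12, 10, 11, 0] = (0 9 12)(2 3 7 5)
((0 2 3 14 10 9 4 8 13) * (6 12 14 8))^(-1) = (0 13 8 3 2)(4 9 10 14 12 6)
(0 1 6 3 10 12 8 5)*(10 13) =[1, 6, 2, 13, 4, 0, 3, 7, 5, 9, 12, 11, 8, 10] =(0 1 6 3 13 10 12 8 5)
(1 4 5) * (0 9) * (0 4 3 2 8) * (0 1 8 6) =[9, 3, 6, 2, 5, 8, 0, 7, 1, 4] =(0 9 4 5 8 1 3 2 6)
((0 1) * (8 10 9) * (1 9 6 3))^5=(0 3 10 9 1 6 8)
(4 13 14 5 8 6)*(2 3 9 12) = (2 3 9 12)(4 13 14 5 8 6) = [0, 1, 3, 9, 13, 8, 4, 7, 6, 12, 10, 11, 2, 14, 5]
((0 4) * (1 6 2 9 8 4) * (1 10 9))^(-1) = ((0 10 9 8 4)(1 6 2))^(-1) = (0 4 8 9 10)(1 2 6)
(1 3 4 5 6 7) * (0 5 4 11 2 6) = (0 5)(1 3 11 2 6 7) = [5, 3, 6, 11, 4, 0, 7, 1, 8, 9, 10, 2]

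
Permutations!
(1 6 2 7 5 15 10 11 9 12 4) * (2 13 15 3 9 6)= (1 2 7 5 3 9 12 4)(6 13 15 10 11)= [0, 2, 7, 9, 1, 3, 13, 5, 8, 12, 11, 6, 4, 15, 14, 10]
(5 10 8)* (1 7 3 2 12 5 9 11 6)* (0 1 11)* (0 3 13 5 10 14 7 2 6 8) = (0 1 2 12 10)(3 6 11 8 9)(5 14 7 13) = [1, 2, 12, 6, 4, 14, 11, 13, 9, 3, 0, 8, 10, 5, 7]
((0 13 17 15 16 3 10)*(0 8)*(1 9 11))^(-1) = (0 8 10 3 16 15 17 13)(1 11 9)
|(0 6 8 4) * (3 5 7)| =12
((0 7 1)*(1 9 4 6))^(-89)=((0 7 9 4 6 1))^(-89)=(0 7 9 4 6 1)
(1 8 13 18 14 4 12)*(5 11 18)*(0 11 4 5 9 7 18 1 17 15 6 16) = [11, 8, 2, 3, 12, 4, 16, 18, 13, 7, 10, 1, 17, 9, 5, 6, 0, 15, 14] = (0 11 1 8 13 9 7 18 14 5 4 12 17 15 6 16)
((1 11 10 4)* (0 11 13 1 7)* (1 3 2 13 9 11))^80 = ((0 1 9 11 10 4 7)(2 13 3))^80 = (0 11 7 9 4 1 10)(2 3 13)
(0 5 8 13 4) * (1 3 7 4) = (0 5 8 13 1 3 7 4) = [5, 3, 2, 7, 0, 8, 6, 4, 13, 9, 10, 11, 12, 1]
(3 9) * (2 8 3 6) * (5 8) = [0, 1, 5, 9, 4, 8, 2, 7, 3, 6] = (2 5 8 3 9 6)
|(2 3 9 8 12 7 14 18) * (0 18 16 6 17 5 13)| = |(0 18 2 3 9 8 12 7 14 16 6 17 5 13)| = 14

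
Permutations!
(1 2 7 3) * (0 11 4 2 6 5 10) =(0 11 4 2 7 3 1 6 5 10) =[11, 6, 7, 1, 2, 10, 5, 3, 8, 9, 0, 4]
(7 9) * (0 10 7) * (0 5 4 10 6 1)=(0 6 1)(4 10 7 9 5)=[6, 0, 2, 3, 10, 4, 1, 9, 8, 5, 7]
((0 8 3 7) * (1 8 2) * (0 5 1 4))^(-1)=(0 4 2)(1 5 7 3 8)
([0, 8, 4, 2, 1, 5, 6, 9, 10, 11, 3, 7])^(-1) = [0, 4, 3, 10, 2, 5, 6, 11, 1, 7, 8, 9]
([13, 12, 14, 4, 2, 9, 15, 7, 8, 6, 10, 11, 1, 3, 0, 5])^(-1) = (0 14 2 4 3 13)(1 12)(5 15 6 9)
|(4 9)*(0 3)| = 2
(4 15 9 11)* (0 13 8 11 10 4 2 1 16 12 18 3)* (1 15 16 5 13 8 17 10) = (0 8 11 2 15 9 1 5 13 17 10 4 16 12 18 3) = [8, 5, 15, 0, 16, 13, 6, 7, 11, 1, 4, 2, 18, 17, 14, 9, 12, 10, 3]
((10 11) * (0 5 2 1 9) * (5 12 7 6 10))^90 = ((0 12 7 6 10 11 5 2 1 9))^90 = (12)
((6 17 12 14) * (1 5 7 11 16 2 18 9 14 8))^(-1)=((1 5 7 11 16 2 18 9 14 6 17 12 8))^(-1)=(1 8 12 17 6 14 9 18 2 16 11 7 5)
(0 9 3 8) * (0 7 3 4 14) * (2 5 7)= (0 9 4 14)(2 5 7 3 8)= [9, 1, 5, 8, 14, 7, 6, 3, 2, 4, 10, 11, 12, 13, 0]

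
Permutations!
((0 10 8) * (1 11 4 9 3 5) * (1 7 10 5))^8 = (0 10 5 8 7)(1 9 11 3 4)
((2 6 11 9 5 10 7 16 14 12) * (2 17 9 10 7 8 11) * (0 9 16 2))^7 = ((0 9 5 7 2 6)(8 11 10)(12 17 16 14))^7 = (0 9 5 7 2 6)(8 11 10)(12 14 16 17)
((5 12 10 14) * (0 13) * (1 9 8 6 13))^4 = (14)(0 6 9)(1 13 8)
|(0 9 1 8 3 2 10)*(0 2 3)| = |(0 9 1 8)(2 10)| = 4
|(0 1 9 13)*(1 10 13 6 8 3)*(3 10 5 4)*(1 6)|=8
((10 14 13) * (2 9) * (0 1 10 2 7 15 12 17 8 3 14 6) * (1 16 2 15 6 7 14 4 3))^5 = ((0 16 2 9 14 13 15 12 17 8 1 10 7 6)(3 4))^5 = (0 13 1 16 15 10 2 12 7 9 17 6 14 8)(3 4)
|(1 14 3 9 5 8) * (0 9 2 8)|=15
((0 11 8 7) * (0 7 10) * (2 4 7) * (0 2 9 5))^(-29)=((0 11 8 10 2 4 7 9 5))^(-29)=(0 9 4 10 11 5 7 2 8)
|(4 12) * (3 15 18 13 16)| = |(3 15 18 13 16)(4 12)| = 10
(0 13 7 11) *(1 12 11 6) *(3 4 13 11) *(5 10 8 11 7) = (0 7 6 1 12 3 4 13 5 10 8 11) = [7, 12, 2, 4, 13, 10, 1, 6, 11, 9, 8, 0, 3, 5]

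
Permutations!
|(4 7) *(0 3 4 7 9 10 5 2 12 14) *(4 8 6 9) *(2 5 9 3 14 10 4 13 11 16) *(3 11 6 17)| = 18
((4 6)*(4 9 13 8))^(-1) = ((4 6 9 13 8))^(-1) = (4 8 13 9 6)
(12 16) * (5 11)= (5 11)(12 16)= [0, 1, 2, 3, 4, 11, 6, 7, 8, 9, 10, 5, 16, 13, 14, 15, 12]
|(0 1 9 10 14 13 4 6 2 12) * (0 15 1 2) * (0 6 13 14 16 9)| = 30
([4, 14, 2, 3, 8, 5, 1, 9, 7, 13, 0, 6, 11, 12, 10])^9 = (0 1 12 7)(4 14 11 9)(6 13 8 10)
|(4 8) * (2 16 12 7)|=|(2 16 12 7)(4 8)|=4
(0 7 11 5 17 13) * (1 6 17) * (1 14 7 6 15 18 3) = (0 6 17 13)(1 15 18 3)(5 14 7 11) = [6, 15, 2, 1, 4, 14, 17, 11, 8, 9, 10, 5, 12, 0, 7, 18, 16, 13, 3]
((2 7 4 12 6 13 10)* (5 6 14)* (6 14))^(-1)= ((2 7 4 12 6 13 10)(5 14))^(-1)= (2 10 13 6 12 4 7)(5 14)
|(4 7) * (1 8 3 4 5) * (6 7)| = |(1 8 3 4 6 7 5)| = 7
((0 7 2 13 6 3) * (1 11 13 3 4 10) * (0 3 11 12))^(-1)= (0 12 1 10 4 6 13 11 2 7)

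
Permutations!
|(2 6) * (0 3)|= 2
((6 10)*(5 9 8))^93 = (6 10)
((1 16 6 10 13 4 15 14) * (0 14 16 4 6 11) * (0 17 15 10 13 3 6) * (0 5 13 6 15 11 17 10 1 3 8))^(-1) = (0 8 10 11 17 16 15 3 14)(1 4)(5 13)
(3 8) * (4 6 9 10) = (3 8)(4 6 9 10) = [0, 1, 2, 8, 6, 5, 9, 7, 3, 10, 4]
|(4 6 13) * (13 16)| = 4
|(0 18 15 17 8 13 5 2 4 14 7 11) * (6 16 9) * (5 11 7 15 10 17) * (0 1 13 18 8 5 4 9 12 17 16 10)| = 24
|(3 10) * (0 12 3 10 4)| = 4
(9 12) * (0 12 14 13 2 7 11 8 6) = [12, 1, 7, 3, 4, 5, 0, 11, 6, 14, 10, 8, 9, 2, 13] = (0 12 9 14 13 2 7 11 8 6)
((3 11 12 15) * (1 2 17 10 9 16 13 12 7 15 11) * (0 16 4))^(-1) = (0 4 9 10 17 2 1 3 15 7 11 12 13 16) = ((0 16 13 12 11 7 15 3 1 2 17 10 9 4))^(-1)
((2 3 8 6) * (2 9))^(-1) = (2 9 6 8 3)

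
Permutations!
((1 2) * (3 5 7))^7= (1 2)(3 5 7)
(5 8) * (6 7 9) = (5 8)(6 7 9) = [0, 1, 2, 3, 4, 8, 7, 9, 5, 6]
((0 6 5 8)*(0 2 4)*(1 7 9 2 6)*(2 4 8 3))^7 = ((0 1 7 9 4)(2 8 6 5 3))^7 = (0 7 4 1 9)(2 6 3 8 5)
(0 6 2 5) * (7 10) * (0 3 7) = (0 6 2 5 3 7 10) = [6, 1, 5, 7, 4, 3, 2, 10, 8, 9, 0]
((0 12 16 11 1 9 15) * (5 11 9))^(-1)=((0 12 16 9 15)(1 5 11))^(-1)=(0 15 9 16 12)(1 11 5)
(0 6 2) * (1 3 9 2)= (0 6 1 3 9 2)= [6, 3, 0, 9, 4, 5, 1, 7, 8, 2]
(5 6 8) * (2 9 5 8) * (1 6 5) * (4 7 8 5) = [0, 6, 9, 3, 7, 4, 2, 8, 5, 1] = (1 6 2 9)(4 7 8 5)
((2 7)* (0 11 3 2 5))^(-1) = ((0 11 3 2 7 5))^(-1) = (0 5 7 2 3 11)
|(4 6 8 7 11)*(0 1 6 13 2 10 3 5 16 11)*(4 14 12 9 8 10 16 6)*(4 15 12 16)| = |(0 1 15 12 9 8 7)(2 4 13)(3 5 6 10)(11 14 16)| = 84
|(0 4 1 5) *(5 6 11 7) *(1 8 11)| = 6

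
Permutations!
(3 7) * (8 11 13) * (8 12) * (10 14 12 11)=[0, 1, 2, 7, 4, 5, 6, 3, 10, 9, 14, 13, 8, 11, 12]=(3 7)(8 10 14 12)(11 13)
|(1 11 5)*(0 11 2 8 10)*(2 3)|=|(0 11 5 1 3 2 8 10)|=8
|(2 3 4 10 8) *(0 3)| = 6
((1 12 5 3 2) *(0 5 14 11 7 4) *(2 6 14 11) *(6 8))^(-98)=(0 7 12 2 6 3)(1 14 8 5 4 11)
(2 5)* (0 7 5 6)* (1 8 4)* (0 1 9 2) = (0 7 5)(1 8 4 9 2 6) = [7, 8, 6, 3, 9, 0, 1, 5, 4, 2]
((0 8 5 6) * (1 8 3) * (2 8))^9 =((0 3 1 2 8 5 6))^9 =(0 1 8 6 3 2 5)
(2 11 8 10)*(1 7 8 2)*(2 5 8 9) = (1 7 9 2 11 5 8 10) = [0, 7, 11, 3, 4, 8, 6, 9, 10, 2, 1, 5]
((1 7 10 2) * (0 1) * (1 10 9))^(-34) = (0 2 10)(1 9 7)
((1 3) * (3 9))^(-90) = (9)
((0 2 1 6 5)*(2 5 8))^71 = (0 5)(1 2 8 6)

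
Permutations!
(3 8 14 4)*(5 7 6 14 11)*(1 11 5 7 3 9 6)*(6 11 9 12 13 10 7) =[0, 9, 2, 8, 12, 3, 14, 1, 5, 11, 7, 6, 13, 10, 4] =(1 9 11 6 14 4 12 13 10 7)(3 8 5)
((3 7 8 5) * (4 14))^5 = (3 7 8 5)(4 14)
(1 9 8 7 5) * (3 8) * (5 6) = (1 9 3 8 7 6 5) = [0, 9, 2, 8, 4, 1, 5, 6, 7, 3]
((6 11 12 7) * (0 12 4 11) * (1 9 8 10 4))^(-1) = (0 6 7 12)(1 11 4 10 8 9)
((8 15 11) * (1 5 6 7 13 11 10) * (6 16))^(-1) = (1 10 15 8 11 13 7 6 16 5)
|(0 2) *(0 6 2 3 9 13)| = |(0 3 9 13)(2 6)| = 4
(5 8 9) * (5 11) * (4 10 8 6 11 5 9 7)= (4 10 8 7)(5 6 11 9)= [0, 1, 2, 3, 10, 6, 11, 4, 7, 5, 8, 9]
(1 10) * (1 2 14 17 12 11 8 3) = [0, 10, 14, 1, 4, 5, 6, 7, 3, 9, 2, 8, 11, 13, 17, 15, 16, 12] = (1 10 2 14 17 12 11 8 3)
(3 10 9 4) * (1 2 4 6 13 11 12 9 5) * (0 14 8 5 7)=(0 14 8 5 1 2 4 3 10 7)(6 13 11 12 9)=[14, 2, 4, 10, 3, 1, 13, 0, 5, 6, 7, 12, 9, 11, 8]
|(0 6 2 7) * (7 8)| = 5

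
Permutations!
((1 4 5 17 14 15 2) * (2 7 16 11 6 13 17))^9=(1 4 5 2)(6 13 17 14 15 7 16 11)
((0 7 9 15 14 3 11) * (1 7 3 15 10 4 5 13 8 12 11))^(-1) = (0 11 12 8 13 5 4 10 9 7 1 3)(14 15)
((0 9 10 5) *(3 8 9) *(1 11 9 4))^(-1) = ((0 3 8 4 1 11 9 10 5))^(-1) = (0 5 10 9 11 1 4 8 3)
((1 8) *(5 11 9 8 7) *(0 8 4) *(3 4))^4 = ((0 8 1 7 5 11 9 3 4))^4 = (0 5 4 7 3 1 9 8 11)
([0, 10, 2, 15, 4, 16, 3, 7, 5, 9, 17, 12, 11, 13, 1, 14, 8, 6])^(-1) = (1 14 15 3 6 17 10)(5 8 16)(11 12)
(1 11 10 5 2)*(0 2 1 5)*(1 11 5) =(0 2 1 5 11 10) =[2, 5, 1, 3, 4, 11, 6, 7, 8, 9, 0, 10]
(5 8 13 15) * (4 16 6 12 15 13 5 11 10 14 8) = (4 16 6 12 15 11 10 14 8 5) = [0, 1, 2, 3, 16, 4, 12, 7, 5, 9, 14, 10, 15, 13, 8, 11, 6]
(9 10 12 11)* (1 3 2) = (1 3 2)(9 10 12 11) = [0, 3, 1, 2, 4, 5, 6, 7, 8, 10, 12, 9, 11]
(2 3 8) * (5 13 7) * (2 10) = (2 3 8 10)(5 13 7) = [0, 1, 3, 8, 4, 13, 6, 5, 10, 9, 2, 11, 12, 7]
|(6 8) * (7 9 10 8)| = 5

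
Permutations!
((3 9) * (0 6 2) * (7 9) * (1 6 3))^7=((0 3 7 9 1 6 2))^7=(9)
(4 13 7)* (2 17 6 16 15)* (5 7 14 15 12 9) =(2 17 6 16 12 9 5 7 4 13 14 15) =[0, 1, 17, 3, 13, 7, 16, 4, 8, 5, 10, 11, 9, 14, 15, 2, 12, 6]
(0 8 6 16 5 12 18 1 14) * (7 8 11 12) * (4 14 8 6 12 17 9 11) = (0 4 14)(1 8 12 18)(5 7 6 16)(9 11 17) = [4, 8, 2, 3, 14, 7, 16, 6, 12, 11, 10, 17, 18, 13, 0, 15, 5, 9, 1]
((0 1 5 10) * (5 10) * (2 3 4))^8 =(0 10 1)(2 4 3)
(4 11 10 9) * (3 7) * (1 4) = (1 4 11 10 9)(3 7) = [0, 4, 2, 7, 11, 5, 6, 3, 8, 1, 9, 10]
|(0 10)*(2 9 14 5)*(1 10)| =|(0 1 10)(2 9 14 5)| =12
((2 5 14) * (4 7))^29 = ((2 5 14)(4 7))^29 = (2 14 5)(4 7)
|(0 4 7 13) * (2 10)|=|(0 4 7 13)(2 10)|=4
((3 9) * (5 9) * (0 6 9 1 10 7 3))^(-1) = ((0 6 9)(1 10 7 3 5))^(-1) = (0 9 6)(1 5 3 7 10)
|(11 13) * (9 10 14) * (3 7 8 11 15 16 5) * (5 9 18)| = |(3 7 8 11 13 15 16 9 10 14 18 5)| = 12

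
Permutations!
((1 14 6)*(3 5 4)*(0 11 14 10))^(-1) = (0 10 1 6 14 11)(3 4 5)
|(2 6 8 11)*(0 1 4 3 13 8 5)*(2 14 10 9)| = |(0 1 4 3 13 8 11 14 10 9 2 6 5)| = 13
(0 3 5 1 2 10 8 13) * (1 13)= (0 3 5 13)(1 2 10 8)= [3, 2, 10, 5, 4, 13, 6, 7, 1, 9, 8, 11, 12, 0]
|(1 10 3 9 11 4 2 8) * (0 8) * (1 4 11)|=4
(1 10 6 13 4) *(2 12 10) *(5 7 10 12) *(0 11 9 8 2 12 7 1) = (0 11 9 8 2 5 1 12 7 10 6 13 4) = [11, 12, 5, 3, 0, 1, 13, 10, 2, 8, 6, 9, 7, 4]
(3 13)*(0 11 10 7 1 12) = (0 11 10 7 1 12)(3 13) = [11, 12, 2, 13, 4, 5, 6, 1, 8, 9, 7, 10, 0, 3]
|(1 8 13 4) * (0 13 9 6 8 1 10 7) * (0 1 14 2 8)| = 11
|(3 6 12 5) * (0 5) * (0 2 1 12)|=|(0 5 3 6)(1 12 2)|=12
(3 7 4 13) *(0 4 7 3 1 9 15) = (0 4 13 1 9 15) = [4, 9, 2, 3, 13, 5, 6, 7, 8, 15, 10, 11, 12, 1, 14, 0]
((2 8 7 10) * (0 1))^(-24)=(10)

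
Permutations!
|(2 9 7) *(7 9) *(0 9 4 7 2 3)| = 5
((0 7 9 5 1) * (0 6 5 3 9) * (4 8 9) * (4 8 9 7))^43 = (0 4 9 3 8 7)(1 6 5)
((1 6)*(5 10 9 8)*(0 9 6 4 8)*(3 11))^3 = (0 9)(1 5)(3 11)(4 10)(6 8)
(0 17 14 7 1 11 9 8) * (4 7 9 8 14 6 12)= (0 17 6 12 4 7 1 11 8)(9 14)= [17, 11, 2, 3, 7, 5, 12, 1, 0, 14, 10, 8, 4, 13, 9, 15, 16, 6]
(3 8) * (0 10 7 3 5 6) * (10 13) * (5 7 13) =[5, 1, 2, 8, 4, 6, 0, 3, 7, 9, 13, 11, 12, 10] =(0 5 6)(3 8 7)(10 13)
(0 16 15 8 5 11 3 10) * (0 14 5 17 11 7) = (0 16 15 8 17 11 3 10 14 5 7) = [16, 1, 2, 10, 4, 7, 6, 0, 17, 9, 14, 3, 12, 13, 5, 8, 15, 11]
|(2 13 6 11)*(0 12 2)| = |(0 12 2 13 6 11)| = 6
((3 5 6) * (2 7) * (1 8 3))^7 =(1 3 6 8 5)(2 7)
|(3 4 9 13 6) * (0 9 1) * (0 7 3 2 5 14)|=28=|(0 9 13 6 2 5 14)(1 7 3 4)|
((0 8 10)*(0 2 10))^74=((0 8)(2 10))^74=(10)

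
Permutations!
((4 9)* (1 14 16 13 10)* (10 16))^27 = (4 9)(13 16)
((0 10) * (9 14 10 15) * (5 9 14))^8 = ((0 15 14 10)(5 9))^8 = (15)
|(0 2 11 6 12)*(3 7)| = |(0 2 11 6 12)(3 7)| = 10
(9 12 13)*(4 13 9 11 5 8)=(4 13 11 5 8)(9 12)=[0, 1, 2, 3, 13, 8, 6, 7, 4, 12, 10, 5, 9, 11]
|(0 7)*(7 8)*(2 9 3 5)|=12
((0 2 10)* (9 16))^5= (0 10 2)(9 16)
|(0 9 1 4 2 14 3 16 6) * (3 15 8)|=11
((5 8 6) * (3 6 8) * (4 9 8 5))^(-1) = ((3 6 4 9 8 5))^(-1) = (3 5 8 9 4 6)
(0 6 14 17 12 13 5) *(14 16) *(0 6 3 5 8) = (0 3 5 6 16 14 17 12 13 8) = [3, 1, 2, 5, 4, 6, 16, 7, 0, 9, 10, 11, 13, 8, 17, 15, 14, 12]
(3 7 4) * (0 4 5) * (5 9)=(0 4 3 7 9 5)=[4, 1, 2, 7, 3, 0, 6, 9, 8, 5]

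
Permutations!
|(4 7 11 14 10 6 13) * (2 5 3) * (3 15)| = 28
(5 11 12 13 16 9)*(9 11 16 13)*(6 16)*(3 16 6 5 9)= [0, 1, 2, 16, 4, 5, 6, 7, 8, 9, 10, 12, 3, 13, 14, 15, 11]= (3 16 11 12)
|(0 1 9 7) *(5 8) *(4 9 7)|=|(0 1 7)(4 9)(5 8)|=6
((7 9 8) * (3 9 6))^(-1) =(3 6 7 8 9)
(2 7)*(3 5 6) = [0, 1, 7, 5, 4, 6, 3, 2] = (2 7)(3 5 6)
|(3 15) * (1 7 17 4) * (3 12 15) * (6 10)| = 4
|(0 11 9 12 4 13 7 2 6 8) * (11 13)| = 12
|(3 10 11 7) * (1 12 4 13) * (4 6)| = 20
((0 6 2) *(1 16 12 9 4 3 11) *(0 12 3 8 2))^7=(0 6)(1 11 3 16)(2 9 8 12 4)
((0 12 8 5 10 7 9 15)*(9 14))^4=(0 10 15 5 9 8 14 12 7)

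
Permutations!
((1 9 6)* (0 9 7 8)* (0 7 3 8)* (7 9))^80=(9)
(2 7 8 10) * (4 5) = (2 7 8 10)(4 5) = [0, 1, 7, 3, 5, 4, 6, 8, 10, 9, 2]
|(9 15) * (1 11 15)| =4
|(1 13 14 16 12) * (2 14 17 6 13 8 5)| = |(1 8 5 2 14 16 12)(6 13 17)| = 21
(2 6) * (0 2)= [2, 1, 6, 3, 4, 5, 0]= (0 2 6)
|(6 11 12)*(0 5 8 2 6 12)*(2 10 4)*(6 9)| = |(12)(0 5 8 10 4 2 9 6 11)| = 9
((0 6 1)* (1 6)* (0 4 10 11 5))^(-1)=((0 1 4 10 11 5))^(-1)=(0 5 11 10 4 1)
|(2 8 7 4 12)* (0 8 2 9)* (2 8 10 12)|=4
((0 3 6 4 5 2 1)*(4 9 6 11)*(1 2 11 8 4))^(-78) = (0 1 11 5 4 8 3) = ((0 3 8 4 5 11 1)(6 9))^(-78)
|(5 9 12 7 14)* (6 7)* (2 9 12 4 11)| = |(2 9 4 11)(5 12 6 7 14)| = 20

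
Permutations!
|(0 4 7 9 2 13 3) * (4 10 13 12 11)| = 12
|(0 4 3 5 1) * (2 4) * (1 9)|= 7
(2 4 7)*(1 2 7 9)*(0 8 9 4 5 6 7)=(0 8 9 1 2 5 6 7)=[8, 2, 5, 3, 4, 6, 7, 0, 9, 1]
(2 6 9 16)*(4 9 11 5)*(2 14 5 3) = (2 6 11 3)(4 9 16 14 5) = [0, 1, 6, 2, 9, 4, 11, 7, 8, 16, 10, 3, 12, 13, 5, 15, 14]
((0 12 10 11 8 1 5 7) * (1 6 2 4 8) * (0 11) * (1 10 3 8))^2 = ((0 12 3 8 6 2 4 1 5 7 11 10))^2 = (0 3 6 4 5 11)(1 7 10 12 8 2)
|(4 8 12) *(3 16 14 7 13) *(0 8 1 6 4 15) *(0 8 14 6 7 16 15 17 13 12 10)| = |(0 14 16 6 4 1 7 12 17 13 3 15 8 10)| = 14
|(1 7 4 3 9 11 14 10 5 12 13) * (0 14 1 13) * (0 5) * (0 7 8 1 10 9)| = 8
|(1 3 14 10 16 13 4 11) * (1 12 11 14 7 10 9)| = 18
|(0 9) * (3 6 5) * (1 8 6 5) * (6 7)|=4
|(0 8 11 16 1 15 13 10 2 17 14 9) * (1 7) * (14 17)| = 12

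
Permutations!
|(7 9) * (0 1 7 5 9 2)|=|(0 1 7 2)(5 9)|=4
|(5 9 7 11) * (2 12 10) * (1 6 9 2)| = |(1 6 9 7 11 5 2 12 10)| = 9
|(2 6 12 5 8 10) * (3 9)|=|(2 6 12 5 8 10)(3 9)|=6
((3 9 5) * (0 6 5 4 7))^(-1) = ((0 6 5 3 9 4 7))^(-1) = (0 7 4 9 3 5 6)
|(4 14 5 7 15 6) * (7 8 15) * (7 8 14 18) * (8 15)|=|(4 18 7 15 6)(5 14)|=10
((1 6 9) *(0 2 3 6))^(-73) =(0 1 9 6 3 2)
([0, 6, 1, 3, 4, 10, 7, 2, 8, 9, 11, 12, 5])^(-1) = [0, 2, 7, 3, 4, 12, 1, 6, 8, 9, 5, 10, 11]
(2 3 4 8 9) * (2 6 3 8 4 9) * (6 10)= (2 8)(3 9 10 6)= [0, 1, 8, 9, 4, 5, 3, 7, 2, 10, 6]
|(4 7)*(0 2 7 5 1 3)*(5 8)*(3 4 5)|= |(0 2 7 5 1 4 8 3)|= 8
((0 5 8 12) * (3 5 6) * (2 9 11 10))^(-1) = (0 12 8 5 3 6)(2 10 11 9)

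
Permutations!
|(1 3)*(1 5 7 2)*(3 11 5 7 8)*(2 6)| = |(1 11 5 8 3 7 6 2)| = 8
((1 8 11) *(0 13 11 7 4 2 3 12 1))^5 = (0 11 13)(1 3 4 8 12 2 7)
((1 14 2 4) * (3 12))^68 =(14)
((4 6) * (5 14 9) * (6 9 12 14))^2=((4 9 5 6)(12 14))^2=(14)(4 5)(6 9)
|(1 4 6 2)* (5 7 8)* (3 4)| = |(1 3 4 6 2)(5 7 8)| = 15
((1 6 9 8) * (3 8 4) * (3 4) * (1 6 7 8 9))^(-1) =(1 6 8 7)(3 9)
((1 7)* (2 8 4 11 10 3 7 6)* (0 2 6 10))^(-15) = (11)(1 10 3 7)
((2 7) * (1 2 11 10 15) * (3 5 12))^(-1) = ((1 2 7 11 10 15)(3 5 12))^(-1) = (1 15 10 11 7 2)(3 12 5)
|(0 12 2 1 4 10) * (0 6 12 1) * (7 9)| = |(0 1 4 10 6 12 2)(7 9)| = 14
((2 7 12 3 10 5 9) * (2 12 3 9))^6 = ((2 7 3 10 5)(9 12))^6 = (12)(2 7 3 10 5)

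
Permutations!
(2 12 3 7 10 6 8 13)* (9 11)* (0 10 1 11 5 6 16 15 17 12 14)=[10, 11, 14, 7, 4, 6, 8, 1, 13, 5, 16, 9, 3, 2, 0, 17, 15, 12]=(0 10 16 15 17 12 3 7 1 11 9 5 6 8 13 2 14)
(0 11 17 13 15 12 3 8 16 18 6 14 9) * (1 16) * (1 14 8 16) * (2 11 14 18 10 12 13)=[14, 1, 11, 16, 4, 5, 8, 7, 18, 0, 12, 17, 3, 15, 9, 13, 10, 2, 6]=(0 14 9)(2 11 17)(3 16 10 12)(6 8 18)(13 15)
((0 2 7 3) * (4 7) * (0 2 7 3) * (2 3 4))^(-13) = ((0 7))^(-13) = (0 7)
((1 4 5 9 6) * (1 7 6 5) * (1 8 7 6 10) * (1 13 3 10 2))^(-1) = (1 2 7 8 4)(3 13 10)(5 9)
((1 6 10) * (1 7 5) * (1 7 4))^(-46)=(1 10)(4 6)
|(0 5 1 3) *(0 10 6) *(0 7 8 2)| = |(0 5 1 3 10 6 7 8 2)| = 9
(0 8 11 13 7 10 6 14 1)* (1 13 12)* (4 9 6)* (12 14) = [8, 0, 2, 3, 9, 5, 12, 10, 11, 6, 4, 14, 1, 7, 13] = (0 8 11 14 13 7 10 4 9 6 12 1)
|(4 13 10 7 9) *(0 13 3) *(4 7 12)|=6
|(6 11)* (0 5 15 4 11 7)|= |(0 5 15 4 11 6 7)|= 7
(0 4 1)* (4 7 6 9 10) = (0 7 6 9 10 4 1) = [7, 0, 2, 3, 1, 5, 9, 6, 8, 10, 4]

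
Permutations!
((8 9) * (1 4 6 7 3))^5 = ((1 4 6 7 3)(8 9))^5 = (8 9)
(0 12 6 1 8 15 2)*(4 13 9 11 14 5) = [12, 8, 0, 3, 13, 4, 1, 7, 15, 11, 10, 14, 6, 9, 5, 2] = (0 12 6 1 8 15 2)(4 13 9 11 14 5)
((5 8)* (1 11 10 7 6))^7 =((1 11 10 7 6)(5 8))^7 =(1 10 6 11 7)(5 8)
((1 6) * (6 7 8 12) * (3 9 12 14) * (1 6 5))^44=(1 3)(5 14)(7 9)(8 12)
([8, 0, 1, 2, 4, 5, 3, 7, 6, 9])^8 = [6, 8, 0, 1, 4, 5, 2, 7, 3, 9]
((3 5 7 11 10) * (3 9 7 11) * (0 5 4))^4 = ((0 5 11 10 9 7 3 4))^4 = (0 9)(3 11)(4 10)(5 7)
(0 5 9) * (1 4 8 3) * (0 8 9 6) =(0 5 6)(1 4 9 8 3) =[5, 4, 2, 1, 9, 6, 0, 7, 3, 8]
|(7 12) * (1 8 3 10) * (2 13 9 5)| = 4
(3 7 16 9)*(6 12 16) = (3 7 6 12 16 9) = [0, 1, 2, 7, 4, 5, 12, 6, 8, 3, 10, 11, 16, 13, 14, 15, 9]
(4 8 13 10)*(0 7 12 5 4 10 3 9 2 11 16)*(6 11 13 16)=(0 7 12 5 4 8 16)(2 13 3 9)(6 11)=[7, 1, 13, 9, 8, 4, 11, 12, 16, 2, 10, 6, 5, 3, 14, 15, 0]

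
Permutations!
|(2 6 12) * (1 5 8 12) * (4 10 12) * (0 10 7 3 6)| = 28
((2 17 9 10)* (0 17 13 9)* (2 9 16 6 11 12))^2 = ((0 17)(2 13 16 6 11 12)(9 10))^2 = (17)(2 16 11)(6 12 13)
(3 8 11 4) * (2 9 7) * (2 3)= [0, 1, 9, 8, 2, 5, 6, 3, 11, 7, 10, 4]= (2 9 7 3 8 11 4)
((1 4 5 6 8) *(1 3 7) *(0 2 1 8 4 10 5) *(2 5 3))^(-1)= (0 4 6 5)(1 2 8 7 3 10)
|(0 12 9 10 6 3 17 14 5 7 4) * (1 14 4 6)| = 12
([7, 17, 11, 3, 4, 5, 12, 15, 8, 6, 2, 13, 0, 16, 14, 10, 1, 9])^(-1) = (0 12 6 9 17 1 16 13 11 2 10 15 7)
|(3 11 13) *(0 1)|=6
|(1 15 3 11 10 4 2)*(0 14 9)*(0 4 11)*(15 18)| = 18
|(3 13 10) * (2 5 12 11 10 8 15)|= 9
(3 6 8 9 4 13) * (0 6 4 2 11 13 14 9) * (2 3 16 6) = (0 2 11 13 16 6 8)(3 4 14 9) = [2, 1, 11, 4, 14, 5, 8, 7, 0, 3, 10, 13, 12, 16, 9, 15, 6]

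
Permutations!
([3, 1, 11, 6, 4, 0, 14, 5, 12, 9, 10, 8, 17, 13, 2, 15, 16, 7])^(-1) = [5, 1, 14, 0, 4, 7, 3, 17, 11, 9, 10, 2, 8, 13, 6, 15, 16, 12]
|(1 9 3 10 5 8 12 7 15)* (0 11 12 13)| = |(0 11 12 7 15 1 9 3 10 5 8 13)| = 12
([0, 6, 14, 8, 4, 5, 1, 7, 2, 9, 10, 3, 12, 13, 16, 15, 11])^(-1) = [0, 6, 8, 11, 4, 5, 1, 7, 3, 9, 10, 16, 12, 13, 2, 15, 14]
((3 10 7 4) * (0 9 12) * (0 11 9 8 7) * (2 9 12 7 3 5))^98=((0 8 3 10)(2 9 7 4 5)(11 12))^98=(12)(0 3)(2 4 9 5 7)(8 10)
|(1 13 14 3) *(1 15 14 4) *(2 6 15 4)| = |(1 13 2 6 15 14 3 4)| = 8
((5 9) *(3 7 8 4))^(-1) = ((3 7 8 4)(5 9))^(-1) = (3 4 8 7)(5 9)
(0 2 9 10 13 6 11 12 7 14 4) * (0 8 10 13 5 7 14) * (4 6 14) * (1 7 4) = (0 2 9 13 14 6 11 12 1 7)(4 8 10 5) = [2, 7, 9, 3, 8, 4, 11, 0, 10, 13, 5, 12, 1, 14, 6]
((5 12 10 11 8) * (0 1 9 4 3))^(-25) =(12)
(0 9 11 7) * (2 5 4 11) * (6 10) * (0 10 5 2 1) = (0 9 1)(4 11 7 10 6 5) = [9, 0, 2, 3, 11, 4, 5, 10, 8, 1, 6, 7]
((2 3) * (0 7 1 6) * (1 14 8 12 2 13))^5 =(0 2)(1 8)(3 7)(6 12)(13 14) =((0 7 14 8 12 2 3 13 1 6))^5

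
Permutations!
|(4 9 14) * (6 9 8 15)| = |(4 8 15 6 9 14)| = 6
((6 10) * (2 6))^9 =((2 6 10))^9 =(10)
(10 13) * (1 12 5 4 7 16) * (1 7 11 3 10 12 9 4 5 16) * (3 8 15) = (1 9 4 11 8 15 3 10 13 12 16 7) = [0, 9, 2, 10, 11, 5, 6, 1, 15, 4, 13, 8, 16, 12, 14, 3, 7]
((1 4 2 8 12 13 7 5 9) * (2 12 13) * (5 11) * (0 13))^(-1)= ((0 13 7 11 5 9 1 4 12 2 8))^(-1)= (0 8 2 12 4 1 9 5 11 7 13)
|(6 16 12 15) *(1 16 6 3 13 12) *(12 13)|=|(1 16)(3 12 15)|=6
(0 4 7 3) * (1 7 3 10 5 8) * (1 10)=(0 4 3)(1 7)(5 8 10)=[4, 7, 2, 0, 3, 8, 6, 1, 10, 9, 5]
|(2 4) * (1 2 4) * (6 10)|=2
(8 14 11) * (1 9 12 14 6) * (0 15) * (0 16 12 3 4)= (0 15 16 12 14 11 8 6 1 9 3 4)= [15, 9, 2, 4, 0, 5, 1, 7, 6, 3, 10, 8, 14, 13, 11, 16, 12]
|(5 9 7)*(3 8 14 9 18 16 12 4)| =10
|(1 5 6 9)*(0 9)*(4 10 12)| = 15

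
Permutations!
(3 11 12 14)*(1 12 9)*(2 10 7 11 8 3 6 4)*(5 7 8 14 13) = [0, 12, 10, 14, 2, 7, 4, 11, 3, 1, 8, 9, 13, 5, 6] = (1 12 13 5 7 11 9)(2 10 8 3 14 6 4)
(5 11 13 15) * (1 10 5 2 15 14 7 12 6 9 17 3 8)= (1 10 5 11 13 14 7 12 6 9 17 3 8)(2 15)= [0, 10, 15, 8, 4, 11, 9, 12, 1, 17, 5, 13, 6, 14, 7, 2, 16, 3]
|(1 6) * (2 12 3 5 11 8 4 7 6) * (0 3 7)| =|(0 3 5 11 8 4)(1 2 12 7 6)| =30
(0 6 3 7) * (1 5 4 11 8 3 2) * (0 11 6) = (1 5 4 6 2)(3 7 11 8) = [0, 5, 1, 7, 6, 4, 2, 11, 3, 9, 10, 8]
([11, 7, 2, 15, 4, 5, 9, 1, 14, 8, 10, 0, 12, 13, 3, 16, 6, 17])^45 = (17)(0 11)(1 7)(3 6 14 16 8 15 9)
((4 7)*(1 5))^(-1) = (1 5)(4 7)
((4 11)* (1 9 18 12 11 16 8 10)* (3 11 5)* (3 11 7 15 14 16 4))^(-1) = (1 10 8 16 14 15 7 3 11 5 12 18 9)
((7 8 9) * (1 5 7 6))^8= (1 7 9)(5 8 6)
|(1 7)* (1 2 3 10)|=|(1 7 2 3 10)|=5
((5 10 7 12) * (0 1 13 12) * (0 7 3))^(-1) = (0 3 10 5 12 13 1)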